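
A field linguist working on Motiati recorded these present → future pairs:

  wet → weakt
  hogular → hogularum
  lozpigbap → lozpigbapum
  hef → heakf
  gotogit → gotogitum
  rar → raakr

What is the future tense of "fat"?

gotogit and wet both end in -t yet inflect differently (gotogitum, weakt), so the final letter is not what conditions the rule; the number of vowels is.
"fat" has 1 vowel. The stems with 1 vowel (wet → weakt, rar → raakr, hef → heakf) insert -ak- after the first vowel.
The other pattern: stems with 3 vowels add -um.
So fat → faakt.

faakt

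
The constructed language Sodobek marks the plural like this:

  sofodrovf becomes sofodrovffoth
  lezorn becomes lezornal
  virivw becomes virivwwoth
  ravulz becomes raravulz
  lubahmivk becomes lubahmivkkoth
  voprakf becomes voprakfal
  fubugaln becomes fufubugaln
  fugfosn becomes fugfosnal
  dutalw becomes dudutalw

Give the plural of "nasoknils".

nanasoknils

"nasoknils" has second-to-last letter 'l'. The stems whose second-to-last letter is 'l' (ravulz → raravulz, fubugaln → fufubugaln, dutalw → dudutalw) repeat the first consonant+vowel as a prefix.
The other patterns: stems whose second-to-last letter is 'v' double the final consonant and add -oth; stems whose second-to-last letter is 'k', 'r' or 's' add -al.
So nasoknils → nanasoknils.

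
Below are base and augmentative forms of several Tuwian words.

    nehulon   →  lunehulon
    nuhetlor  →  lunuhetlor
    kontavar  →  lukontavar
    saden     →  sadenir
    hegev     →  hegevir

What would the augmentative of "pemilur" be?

"pemilur" has 3 vowels. The stems with 3 vowels (nehulon → lunehulon, nuhetlor → lunuhetlor, kontavar → lukontavar) add the prefix lu-.
So pemilur → lupemilur.

lupemilur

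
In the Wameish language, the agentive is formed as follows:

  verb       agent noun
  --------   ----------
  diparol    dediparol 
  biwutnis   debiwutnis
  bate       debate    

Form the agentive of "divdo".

dedivdo

Every pair shown (diparol → dediparol, biwutnis → debiwutnis, bate → debate) follows the same rule: add the prefix de-.
So divdo → dedivdo.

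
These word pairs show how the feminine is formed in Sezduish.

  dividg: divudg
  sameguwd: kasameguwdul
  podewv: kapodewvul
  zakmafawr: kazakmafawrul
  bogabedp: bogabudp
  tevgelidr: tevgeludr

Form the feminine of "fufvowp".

tevgelidr and zakmafawr both end in -r yet inflect differently (tevgeludr, kazakmafawrul), so the final letter is not what conditions the rule; the second-to-last letter is.
"fufvowp" has second-to-last letter 'w'. The stems whose second-to-last letter is 'w' (zakmafawr → kazakmafawrul, sameguwd → kasameguwdul, podewv → kapodewvul) add ka- … -ul around the stem.
So fufvowp → kafufvowpul.

kafufvowpul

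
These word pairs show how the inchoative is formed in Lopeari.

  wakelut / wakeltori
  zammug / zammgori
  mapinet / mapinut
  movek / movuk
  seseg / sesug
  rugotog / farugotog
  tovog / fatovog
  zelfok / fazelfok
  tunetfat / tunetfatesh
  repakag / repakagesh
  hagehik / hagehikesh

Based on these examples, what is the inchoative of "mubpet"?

wakelut and mapinet both end in -t yet inflect differently (wakeltori, mapinut), so the final letter is not what conditions the rule; the last vowel is.
"mubpet" has last vowel 'e'. The stems whose last vowel is 'e' (mapinet → mapinut, movek → movuk, seseg → sesug) change the last vowel to 'u'.
So mubpet → mubput.

mubput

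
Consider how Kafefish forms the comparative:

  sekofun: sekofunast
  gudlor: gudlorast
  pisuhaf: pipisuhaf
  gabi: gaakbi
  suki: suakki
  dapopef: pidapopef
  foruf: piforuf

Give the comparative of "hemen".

foruf and sekofun both have last vowel 'u' yet inflect differently (piforuf, sekofunast), so the last vowel is not what conditions the rule; the final letter is.
"hemen" ends in -n. The one such stem in the data (sekofun → sekofunast) adds -ast, so the same rule applies.
So hemen → hemenast.

hemenast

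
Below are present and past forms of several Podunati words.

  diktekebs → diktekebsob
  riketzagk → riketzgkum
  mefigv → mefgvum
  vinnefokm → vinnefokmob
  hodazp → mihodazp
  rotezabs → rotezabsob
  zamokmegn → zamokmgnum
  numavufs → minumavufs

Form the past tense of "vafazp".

numavufs and diktekebs both end in -s yet inflect differently (minumavufs, diktekebsob), so the final letter is not what conditions the rule; the second-to-last letter is.
"vafazp" has second-to-last letter 'z'. The one such stem in the data (hodazp → mihodazp) adds the prefix mi-, so the same rule applies.
So vafazp → mivafazp.

mivafazp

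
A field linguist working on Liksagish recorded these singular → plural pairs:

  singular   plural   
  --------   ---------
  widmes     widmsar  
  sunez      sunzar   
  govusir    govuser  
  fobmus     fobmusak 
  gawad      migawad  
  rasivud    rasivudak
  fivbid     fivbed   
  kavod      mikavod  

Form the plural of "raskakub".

raskakubak

fivbid and gawad both end in -d yet inflect differently (fivbed, migawad), so the final letter is not what conditions the rule; the last vowel is.
"raskakub" has last vowel 'u'. The stems whose last vowel is 'u' (rasivud → rasivudak, fobmus → fobmusak) add -ak.
So raskakub → raskakubak.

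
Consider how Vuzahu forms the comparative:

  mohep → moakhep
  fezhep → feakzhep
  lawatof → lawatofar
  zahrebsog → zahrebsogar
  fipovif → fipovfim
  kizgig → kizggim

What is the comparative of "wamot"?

lawatof and fipovif both end in -f yet inflect differently (lawatofar, fipovfim), so the final letter is not what conditions the rule; the last vowel is.
"wamot" has last vowel 'o'. The stems whose last vowel is 'o' (lawatof → lawatofar, zahrebsog → zahrebsogar) add -ar.
The other patterns: stems whose last vowel is 'e' insert -ak- after the first vowel; stems whose last vowel is 'i' delete the last vowel and add -im.
So wamot → wamotar.

wamotar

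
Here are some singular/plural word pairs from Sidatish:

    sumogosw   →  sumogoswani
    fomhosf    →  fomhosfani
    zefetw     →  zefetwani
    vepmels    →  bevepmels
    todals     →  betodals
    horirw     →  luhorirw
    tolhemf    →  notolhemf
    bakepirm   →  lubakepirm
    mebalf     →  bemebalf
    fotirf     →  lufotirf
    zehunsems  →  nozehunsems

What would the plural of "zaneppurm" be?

sumogosw and horirw both end in -w yet inflect differently (sumogoswani, luhorirw), so the final letter is not what conditions the rule; the second-to-last letter is.
"zaneppurm" has second-to-last letter 'r'. The stems whose second-to-last letter is 'r' (bakepirm → lubakepirm, horirw → luhorirw, fotirf → lufotirf) add the prefix lu-.
The other patterns: stems whose second-to-last letter is 's' or 't' add -ani; stems whose second-to-last letter is 'l' add the prefix be-; stems whose second-to-last letter is 'm' add the prefix no-.
So zaneppurm → luzaneppurm.

luzaneppurm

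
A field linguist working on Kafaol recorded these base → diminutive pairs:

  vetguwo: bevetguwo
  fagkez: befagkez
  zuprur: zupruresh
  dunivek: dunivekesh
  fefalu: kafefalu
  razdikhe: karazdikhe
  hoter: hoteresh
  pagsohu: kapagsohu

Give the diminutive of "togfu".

katogfu

razdikhe and fagkez both have last vowel 'e' yet inflect differently (karazdikhe, befagkez), so the last vowel is not what conditions the rule; the final letter is.
"togfu" ends in -u. The stems ending in -u (pagsohu → kapagsohu, fefalu → kafefalu) add the prefix ka-.
The other patterns: stems ending in -o or -z add the prefix be-; stems ending in -k or -r add -esh.
So togfu → katogfu.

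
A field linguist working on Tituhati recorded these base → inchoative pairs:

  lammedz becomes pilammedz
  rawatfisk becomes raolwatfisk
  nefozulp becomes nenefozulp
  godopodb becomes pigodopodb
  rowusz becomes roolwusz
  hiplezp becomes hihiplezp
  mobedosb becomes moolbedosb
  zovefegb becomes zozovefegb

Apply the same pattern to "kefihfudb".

lammedz and rowusz both end in -z yet inflect differently (pilammedz, roolwusz), so the final letter is not what conditions the rule; the second-to-last letter is.
"kefihfudb" has second-to-last letter 'd'. The stems whose second-to-last letter is 'd' (godopodb → pigodopodb, lammedz → pilammedz) add the prefix pi-.
The other patterns: stems whose second-to-last letter is 's' insert -ol- after the first vowel; stems whose second-to-last letter is 'g', 'l' or 'z' repeat the first consonant+vowel as a prefix.
So kefihfudb → pikefihfudb.

pikefihfudb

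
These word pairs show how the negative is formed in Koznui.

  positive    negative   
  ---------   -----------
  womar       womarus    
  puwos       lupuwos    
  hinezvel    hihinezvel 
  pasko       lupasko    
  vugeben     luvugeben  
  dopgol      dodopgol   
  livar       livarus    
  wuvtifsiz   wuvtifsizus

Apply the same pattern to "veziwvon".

dopgol and puwos both have last vowel 'o' yet inflect differently (dodopgol, lupuwos), so the last vowel is not what conditions the rule; the final letter is.
"veziwvon" ends in -n. The one such stem in the data (vugeben → luvugeben) adds the prefix lu-, so the same rule applies.
So veziwvon → luveziwvon.

luveziwvon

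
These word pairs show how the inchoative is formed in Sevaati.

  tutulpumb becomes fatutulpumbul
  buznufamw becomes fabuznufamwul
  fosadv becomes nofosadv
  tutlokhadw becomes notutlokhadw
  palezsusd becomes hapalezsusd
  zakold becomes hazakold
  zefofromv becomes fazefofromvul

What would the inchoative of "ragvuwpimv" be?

"ragvuwpimv" has second-to-last letter 'm'. The stems whose second-to-last letter is 'm' (buznufamw → fabuznufamwul, tutulpumb → fatutulpumbul, zefofromv → fazefofromvul) add fa- … -ul around the stem.
So ragvuwpimv → faragvuwpimvul.

faragvuwpimvul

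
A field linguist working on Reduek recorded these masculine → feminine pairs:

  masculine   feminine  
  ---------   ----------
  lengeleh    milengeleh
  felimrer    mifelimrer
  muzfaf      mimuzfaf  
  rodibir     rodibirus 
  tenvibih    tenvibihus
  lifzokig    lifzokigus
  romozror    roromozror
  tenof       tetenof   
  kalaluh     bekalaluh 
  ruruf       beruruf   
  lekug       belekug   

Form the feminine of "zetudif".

"zetudif" has last vowel 'i'. The stems whose last vowel is 'i' (rodibir → rodibirus, tenvibih → tenvibihus, lifzokig → lifzokigus) add -us.
So zetudif → zetudifus.

zetudifus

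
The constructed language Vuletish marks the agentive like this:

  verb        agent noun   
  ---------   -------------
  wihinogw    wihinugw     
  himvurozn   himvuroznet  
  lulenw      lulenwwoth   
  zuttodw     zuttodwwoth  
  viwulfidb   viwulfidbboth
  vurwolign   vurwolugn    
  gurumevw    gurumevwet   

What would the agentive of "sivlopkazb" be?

"sivlopkazb" has second-to-last letter 'z'. The one such stem in the data (himvurozn → himvuroznet) adds -et, so the same rule applies.
So sivlopkazb → sivlopkazbet.

sivlopkazbet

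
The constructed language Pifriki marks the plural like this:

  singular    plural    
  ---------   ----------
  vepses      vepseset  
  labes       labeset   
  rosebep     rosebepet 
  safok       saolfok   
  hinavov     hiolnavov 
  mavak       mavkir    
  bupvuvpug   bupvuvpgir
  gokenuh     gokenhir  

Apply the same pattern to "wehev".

safok and mavak both end in -k yet inflect differently (saolfok, mavkir), so the final letter is not what conditions the rule; the last vowel is.
"wehev" has last vowel 'e'. The stems whose last vowel is 'e' (vepses → vepseset, labes → labeset, rosebep → rosebepet) add -et.
The other patterns: stems whose last vowel is 'o' insert -ol- after the first vowel; stems whose last vowel is 'a' or 'u' delete the last vowel and add -ir.
So wehev → wehevet.

wehevet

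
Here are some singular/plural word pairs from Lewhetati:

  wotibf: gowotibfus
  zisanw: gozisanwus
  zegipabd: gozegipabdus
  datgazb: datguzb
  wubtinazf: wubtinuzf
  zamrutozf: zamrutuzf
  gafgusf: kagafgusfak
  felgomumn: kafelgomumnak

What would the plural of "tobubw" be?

"tobubw" has second-to-last letter 'b'. The stems whose second-to-last letter is 'b' (wotibf → gowotibfus, zegipabd → gozegipabdus) add go- … -us around the stem.
So tobubw → gotobubwus.

gotobubwus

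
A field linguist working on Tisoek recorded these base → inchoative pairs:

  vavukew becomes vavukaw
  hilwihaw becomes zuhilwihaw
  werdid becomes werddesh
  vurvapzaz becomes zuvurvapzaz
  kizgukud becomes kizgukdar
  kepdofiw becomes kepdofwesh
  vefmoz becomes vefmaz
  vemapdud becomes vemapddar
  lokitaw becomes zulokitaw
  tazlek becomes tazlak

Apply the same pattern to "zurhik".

zurhkesh

werdid and vemapdud both end in -d yet inflect differently (werddesh, vemapddar), so the final letter is not what conditions the rule; the last vowel is.
"zurhik" has last vowel 'i'. The stems whose last vowel is 'i' (werdid → werddesh, kepdofiw → kepdofwesh) delete the last vowel and add -esh.
So zurhik → zurhkesh.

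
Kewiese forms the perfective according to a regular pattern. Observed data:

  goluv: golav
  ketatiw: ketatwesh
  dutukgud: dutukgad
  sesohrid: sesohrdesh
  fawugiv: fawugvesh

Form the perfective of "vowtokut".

vowtokat

goluv and fawugiv both end in -v yet inflect differently (golav, fawugvesh), so the final letter is not what conditions the rule; the last vowel is.
"vowtokut" has last vowel 'u'. The stems whose last vowel is 'u' (goluv → golav, dutukgud → dutukgad) change the last vowel to 'a'.
The other pattern: stems whose last vowel is 'i' delete the last vowel and add -esh.
So vowtokut → vowtokat.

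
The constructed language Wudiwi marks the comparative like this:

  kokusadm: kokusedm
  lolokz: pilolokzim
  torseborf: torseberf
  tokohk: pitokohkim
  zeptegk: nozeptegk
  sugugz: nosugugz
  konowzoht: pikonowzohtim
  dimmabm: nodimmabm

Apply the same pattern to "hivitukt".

pihivituktim

tokohk and zeptegk both end in -k yet inflect differently (pitokohkim, nozeptegk), so the final letter is not what conditions the rule; the second-to-last letter is.
"hivitukt" has second-to-last letter 'k'. The one such stem in the data (lolokz → pilolokzim) adds pi- … -im around the stem, so the same rule applies.
The other patterns: stems whose second-to-last letter is 'd' or 'r' change the last vowel to 'e'; stems whose second-to-last letter is 'b' or 'g' add the prefix no-.
So hivitukt → pihivituktim.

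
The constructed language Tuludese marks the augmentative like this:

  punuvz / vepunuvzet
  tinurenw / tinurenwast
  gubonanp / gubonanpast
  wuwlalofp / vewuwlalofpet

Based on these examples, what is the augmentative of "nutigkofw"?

venutigkofwet

gubonanp and wuwlalofp both end in -p yet inflect differently (gubonanpast, vewuwlalofpet), so the final letter is not what conditions the rule; the second-to-last letter is.
"nutigkofw" has second-to-last letter 'f'. The one such stem in the data (wuwlalofp → vewuwlalofpet) adds ve- … -et around the stem, so the same rule applies.
So nutigkofw → venutigkofwet.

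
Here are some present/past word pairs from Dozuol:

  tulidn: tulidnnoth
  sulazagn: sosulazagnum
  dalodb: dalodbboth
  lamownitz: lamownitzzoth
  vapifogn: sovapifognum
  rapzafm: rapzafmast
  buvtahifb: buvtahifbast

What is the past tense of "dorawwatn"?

dorawwatnnoth

buvtahifb and dalodb both end in -b yet inflect differently (buvtahifbast, dalodbboth), so the final letter is not what conditions the rule; the second-to-last letter is.
"dorawwatn" has second-to-last letter 't'. The one such stem in the data (lamownitz → lamownitzzoth) doubles the final consonant and adds -oth (as do dalodb, tulidn), so the same rule applies.
So dorawwatn → dorawwatnnoth.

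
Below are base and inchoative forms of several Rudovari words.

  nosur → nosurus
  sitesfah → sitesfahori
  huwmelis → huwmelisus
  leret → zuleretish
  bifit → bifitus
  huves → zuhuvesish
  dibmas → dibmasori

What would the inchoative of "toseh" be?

zutosehish

huves and dibmas both end in -s yet inflect differently (zuhuvesish, dibmasori), so the final letter is not what conditions the rule; the last vowel is.
"toseh" has last vowel 'e'. The stems whose last vowel is 'e' (huves → zuhuvesish, leret → zuleretish) add zu- … -ish around the stem.
So toseh → zutosehish.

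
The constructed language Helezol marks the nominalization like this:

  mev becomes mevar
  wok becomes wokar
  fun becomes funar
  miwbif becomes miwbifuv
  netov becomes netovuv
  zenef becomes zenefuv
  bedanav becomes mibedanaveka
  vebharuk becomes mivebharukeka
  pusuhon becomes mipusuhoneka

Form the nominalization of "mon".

monar

"mon" has 1 vowel. The stems with 1 vowel (mev → mevar, wok → wokar, fun → funar) add -ar.
So mon → monar.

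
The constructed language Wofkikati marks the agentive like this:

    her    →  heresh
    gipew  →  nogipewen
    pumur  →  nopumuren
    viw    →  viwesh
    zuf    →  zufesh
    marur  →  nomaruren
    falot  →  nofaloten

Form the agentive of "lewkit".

nolewkiten

her and pumur both end in -r yet inflect differently (heresh, nopumuren), so the final letter is not what conditions the rule; the number of vowels is.
"lewkit" has 2 vowels. The stems with 2 vowels (falot → nofaloten, pumur → nopumuren, marur → nomaruren) add no- … -en around the stem.
The other pattern: stems with 1 vowel add -esh.
So lewkit → nolewkiten.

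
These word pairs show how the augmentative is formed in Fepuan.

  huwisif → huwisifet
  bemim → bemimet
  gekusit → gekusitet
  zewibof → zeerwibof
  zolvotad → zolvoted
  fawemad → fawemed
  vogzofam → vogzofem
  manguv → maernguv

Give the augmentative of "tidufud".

bemim and vogzofam both end in -m yet inflect differently (bemimet, vogzofem), so the final letter is not what conditions the rule; the last vowel is.
"tidufud" has last vowel 'u'. The one such stem in the data (manguv → maernguv) inserts -er- after the first vowel (as does zewibof), so the same rule applies.
So tidufud → tierdufud.

tierdufud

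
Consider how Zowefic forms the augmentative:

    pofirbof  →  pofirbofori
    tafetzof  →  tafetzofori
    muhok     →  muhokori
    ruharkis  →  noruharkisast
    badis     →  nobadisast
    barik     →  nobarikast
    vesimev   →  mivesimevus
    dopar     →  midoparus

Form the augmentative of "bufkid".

"bufkid" has last vowel 'i'. The stems whose last vowel is 'i' (ruharkis → noruharkisast, badis → nobadisast, barik → nobarikast) add no- … -ast around the stem.
The other patterns: stems whose last vowel is 'o' add -ori; stems whose last vowel is 'a' or 'e' add mi- … -us around the stem.
So bufkid → nobufkidast.

nobufkidast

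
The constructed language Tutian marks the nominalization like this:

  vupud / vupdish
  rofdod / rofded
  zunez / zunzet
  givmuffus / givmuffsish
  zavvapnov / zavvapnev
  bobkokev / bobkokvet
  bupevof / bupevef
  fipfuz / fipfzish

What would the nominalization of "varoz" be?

rofdod and vupud both end in -d yet inflect differently (rofded, vupdish), so the final letter is not what conditions the rule; the last vowel is.
"varoz" has last vowel 'o'. The stems whose last vowel is 'o' (zavvapnov → zavvapnev, rofdod → rofded, bupevof → bupevef) change the last vowel to 'e'.
So varoz → varez.

varez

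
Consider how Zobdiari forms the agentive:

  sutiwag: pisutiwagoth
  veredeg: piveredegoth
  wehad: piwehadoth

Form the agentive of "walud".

piwaludoth

Every pair shown (sutiwag → pisutiwagoth, veredeg → piveredegoth, wehad → piwehadoth) follows the same rule: add pi- … -oth around the stem.
So walud → piwaludoth.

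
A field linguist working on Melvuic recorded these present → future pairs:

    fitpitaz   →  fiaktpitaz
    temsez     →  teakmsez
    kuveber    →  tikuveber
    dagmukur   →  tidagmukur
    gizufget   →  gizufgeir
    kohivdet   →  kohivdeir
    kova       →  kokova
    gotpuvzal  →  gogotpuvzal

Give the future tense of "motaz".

temsez and kuveber both have last vowel 'e' yet inflect differently (teakmsez, tikuveber), so the last vowel is not what conditions the rule; the final letter is.
"motaz" ends in -z. The stems ending in -z (fitpitaz → fiaktpitaz, temsez → teakmsez) insert -ak- after the first vowel.
So motaz → moaktaz.

moaktaz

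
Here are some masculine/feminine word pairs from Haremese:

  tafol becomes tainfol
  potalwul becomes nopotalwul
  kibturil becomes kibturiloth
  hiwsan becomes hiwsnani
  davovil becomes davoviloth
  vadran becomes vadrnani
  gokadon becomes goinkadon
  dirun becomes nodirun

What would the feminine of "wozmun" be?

nowozmun

davovil and potalwul both end in -l yet inflect differently (davoviloth, nopotalwul), so the final letter is not what conditions the rule; the last vowel is.
"wozmun" has last vowel 'u'. The stems whose last vowel is 'u' (dirun → nodirun, potalwul → nopotalwul) add the prefix no-.
The other patterns: stems whose last vowel is 'i' add -oth; stems whose last vowel is 'a' delete the last vowel and add -ani; stems whose last vowel is 'o' insert -in- after the first vowel.
So wozmun → nowozmun.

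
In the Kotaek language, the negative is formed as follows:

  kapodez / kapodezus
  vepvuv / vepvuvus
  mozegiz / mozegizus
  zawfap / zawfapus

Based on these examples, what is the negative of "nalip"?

Every pair shown (kapodez → kapodezus, vepvuv → vepvuvus, mozegiz → mozegizus, …) follows the same rule: add -us.
So nalip → nalipus.

nalipus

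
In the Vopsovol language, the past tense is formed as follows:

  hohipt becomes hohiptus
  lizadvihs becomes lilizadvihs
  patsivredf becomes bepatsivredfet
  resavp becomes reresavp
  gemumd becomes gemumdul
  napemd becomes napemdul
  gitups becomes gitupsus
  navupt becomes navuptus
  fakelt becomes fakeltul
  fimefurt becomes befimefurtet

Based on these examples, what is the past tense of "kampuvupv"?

kampuvupvus

gitups and lizadvihs both end in -s yet inflect differently (gitupsus, lilizadvihs), so the final letter is not what conditions the rule; the second-to-last letter is.
"kampuvupv" has second-to-last letter 'p'. The stems whose second-to-last letter is 'p' (navupt → navuptus, gitups → gitupsus, hohipt → hohiptus) add -us.
So kampuvupv → kampuvupvus.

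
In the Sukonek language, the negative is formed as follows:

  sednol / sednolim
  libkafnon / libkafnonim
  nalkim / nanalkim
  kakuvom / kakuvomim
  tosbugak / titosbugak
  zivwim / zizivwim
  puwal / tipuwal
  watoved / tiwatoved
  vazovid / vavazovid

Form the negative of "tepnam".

titepnam

kakuvom and nalkim both end in -m yet inflect differently (kakuvomim, nanalkim), so the final letter is not what conditions the rule; the last vowel is.
"tepnam" has last vowel 'a'. The stems whose last vowel is 'a' (puwal → tipuwal, tosbugak → titosbugak) add the prefix ti-.
So tepnam → titepnam.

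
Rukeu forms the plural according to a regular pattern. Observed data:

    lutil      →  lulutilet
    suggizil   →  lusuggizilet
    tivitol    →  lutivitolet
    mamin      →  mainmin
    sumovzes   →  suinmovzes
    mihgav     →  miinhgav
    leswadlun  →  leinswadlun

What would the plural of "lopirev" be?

lutil and mamin both have last vowel 'i' yet inflect differently (lulutilet, mainmin), so the last vowel is not what conditions the rule; the final letter is.
"lopirev" ends in -v. The one such stem in the data (mihgav → miinhgav) inserts -in- after the first vowel (as do mamin, sumovzes), so the same rule applies.
The other pattern: stems ending in -l add lu- … -et around the stem.
So lopirev → loinpirev.

loinpirev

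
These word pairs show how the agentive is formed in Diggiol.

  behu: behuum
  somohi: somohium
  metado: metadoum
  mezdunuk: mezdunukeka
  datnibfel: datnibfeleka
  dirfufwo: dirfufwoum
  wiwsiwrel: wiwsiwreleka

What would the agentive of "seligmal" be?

seligmaleka

"seligmal" ends in a consonant. The stems ending in a consonant (datnibfel → datnibfeleka, mezdunuk → mezdunukeka, wiwsiwrel → wiwsiwreleka) add -eka.
The other pattern: stems ending in a vowel add -um.
So seligmal → seligmaleka.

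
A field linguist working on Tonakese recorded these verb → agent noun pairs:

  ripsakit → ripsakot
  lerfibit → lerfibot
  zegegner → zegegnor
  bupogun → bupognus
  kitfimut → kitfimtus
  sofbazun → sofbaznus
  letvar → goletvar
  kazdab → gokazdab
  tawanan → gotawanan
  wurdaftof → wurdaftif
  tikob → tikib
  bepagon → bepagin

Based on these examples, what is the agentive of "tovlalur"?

"tovlalur" has last vowel 'u'. The stems whose last vowel is 'u' (bupogun → bupognus, kitfimut → kitfimtus, sofbazun → sofbaznus) delete the last vowel and add -us.
So tovlalur → tovlalrus.

tovlalrus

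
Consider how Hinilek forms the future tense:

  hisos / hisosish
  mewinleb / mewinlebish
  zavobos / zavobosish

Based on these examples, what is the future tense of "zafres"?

Every pair shown (hisos → hisosish, mewinleb → mewinlebish, zavobos → zavobosish) follows the same rule: add -ish.
So zafres → zafresish.

zafresish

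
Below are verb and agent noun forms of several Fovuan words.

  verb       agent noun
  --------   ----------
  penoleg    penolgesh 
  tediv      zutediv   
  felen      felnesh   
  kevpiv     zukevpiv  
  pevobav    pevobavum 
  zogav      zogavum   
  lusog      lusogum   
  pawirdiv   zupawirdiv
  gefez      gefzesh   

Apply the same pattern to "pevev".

tediv and pevobav both end in -v yet inflect differently (zutediv, pevobavum), so the final letter is not what conditions the rule; the last vowel is.
"pevev" has last vowel 'e'. The stems whose last vowel is 'e' (penoleg → penolgesh, gefez → gefzesh, felen → felnesh) delete the last vowel and add -esh.
The other patterns: stems whose last vowel is 'i' add the prefix zu-; stems whose last vowel is 'a' or 'o' add -um.
So pevev → pevvesh.

pevvesh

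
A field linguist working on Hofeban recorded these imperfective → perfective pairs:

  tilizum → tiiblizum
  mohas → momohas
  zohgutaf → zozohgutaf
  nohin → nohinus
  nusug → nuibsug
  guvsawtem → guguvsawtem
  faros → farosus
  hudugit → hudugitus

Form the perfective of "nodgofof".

faros and mohas both end in -s yet inflect differently (farosus, momohas), so the final letter is not what conditions the rule; the last vowel is.
"nodgofof" has last vowel 'o'. The one such stem in the data (faros → farosus) adds -us, so the same rule applies.
The other patterns: stems whose last vowel is 'u' insert -ib- after the first vowel; stems whose last vowel is 'a' or 'e' repeat the first consonant+vowel as a prefix.
So nodgofof → nodgofofus.

nodgofofus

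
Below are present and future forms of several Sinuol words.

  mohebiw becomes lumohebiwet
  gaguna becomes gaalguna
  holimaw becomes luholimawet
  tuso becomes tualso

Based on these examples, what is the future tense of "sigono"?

gaguna and holimaw both have last vowel 'a' yet inflect differently (gaalguna, luholimawet), so the last vowel is not what conditions the rule; whether the stem ends in a vowel or a consonant is.
"sigono" ends in a vowel. The stems ending in a vowel (gaguna → gaalguna, tuso → tualso) insert -al- after the first vowel.
So sigono → sialgono.

sialgono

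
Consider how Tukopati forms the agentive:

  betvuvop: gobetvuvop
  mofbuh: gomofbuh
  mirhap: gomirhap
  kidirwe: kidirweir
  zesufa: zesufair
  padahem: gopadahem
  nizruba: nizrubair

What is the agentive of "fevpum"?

zesufa and mirhap both have last vowel 'a' yet inflect differently (zesufair, gomirhap), so the last vowel is not what conditions the rule; whether the stem ends in a vowel or a consonant is.
"fevpum" ends in a consonant. The stems ending in a consonant (betvuvop → gobetvuvop, mofbuh → gomofbuh, mirhap → gomirhap) add the prefix go-.
The other pattern: stems ending in a vowel add -ir.
So fevpum → gofevpum.

gofevpum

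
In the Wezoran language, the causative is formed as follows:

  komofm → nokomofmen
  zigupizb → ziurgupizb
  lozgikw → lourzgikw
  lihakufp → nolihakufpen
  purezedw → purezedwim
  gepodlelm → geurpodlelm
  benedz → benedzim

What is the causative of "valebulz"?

"valebulz" has second-to-last letter 'l'. The one such stem in the data (gepodlelm → geurpodlelm) inserts -ur- after the first vowel (as do zigupizb, lozgikw), so the same rule applies.
The other patterns: stems whose second-to-last letter is 'f' add no- … -en around the stem; stems whose second-to-last letter is 'd' add -im.
So valebulz → vaurlebulz.

vaurlebulz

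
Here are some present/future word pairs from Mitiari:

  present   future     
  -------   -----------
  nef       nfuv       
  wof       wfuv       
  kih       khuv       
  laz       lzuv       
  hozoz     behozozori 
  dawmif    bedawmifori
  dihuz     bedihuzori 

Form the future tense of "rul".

rluv

"rul" has 1 vowel. The stems with 1 vowel (nef → nfuv, wof → wfuv, kih → khuv) delete the last vowel and add -uv.
So rul → rluv.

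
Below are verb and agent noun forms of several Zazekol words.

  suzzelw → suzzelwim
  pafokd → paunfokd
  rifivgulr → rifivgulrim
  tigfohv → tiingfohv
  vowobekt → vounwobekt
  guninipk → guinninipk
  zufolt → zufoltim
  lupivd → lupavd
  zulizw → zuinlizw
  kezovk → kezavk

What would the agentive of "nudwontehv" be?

vowobekt and zufolt both end in -t yet inflect differently (vounwobekt, zufoltim), so the final letter is not what conditions the rule; the second-to-last letter is.
"nudwontehv" has second-to-last letter 'h'. The one such stem in the data (tigfohv → tiingfohv) inserts -in- after the first vowel (as do zulizw, guninipk), so the same rule applies.
So nudwontehv → nuindwontehv.

nuindwontehv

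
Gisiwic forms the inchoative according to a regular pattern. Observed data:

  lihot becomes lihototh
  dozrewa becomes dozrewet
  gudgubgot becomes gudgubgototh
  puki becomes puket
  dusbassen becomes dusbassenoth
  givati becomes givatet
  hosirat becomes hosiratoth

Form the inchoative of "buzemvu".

hosirat and dozrewa both have last vowel 'a' yet inflect differently (hosiratoth, dozrewet), so the last vowel is not what conditions the rule; whether the stem ends in a vowel or a consonant is.
"buzemvu" ends in a vowel. The stems ending in a vowel (dozrewa → dozrewet, puki → puket, givati → givatet) drop the final letter and add -et.
So buzemvu → buzemvet.

buzemvet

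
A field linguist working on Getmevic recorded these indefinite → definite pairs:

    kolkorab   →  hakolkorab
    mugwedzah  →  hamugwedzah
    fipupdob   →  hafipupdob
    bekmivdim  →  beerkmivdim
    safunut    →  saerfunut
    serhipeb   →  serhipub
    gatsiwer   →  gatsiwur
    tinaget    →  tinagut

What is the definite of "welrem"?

"welrem" has last vowel 'e'. The stems whose last vowel is 'e' (serhipeb → serhipub, gatsiwer → gatsiwur, tinaget → tinagut) change the last vowel to 'u'.
So welrem → welrum.

welrum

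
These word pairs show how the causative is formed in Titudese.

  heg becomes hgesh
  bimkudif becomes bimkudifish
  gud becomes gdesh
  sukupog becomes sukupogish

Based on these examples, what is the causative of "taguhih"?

taguhihish

heg and sukupog both end in -g yet inflect differently (hgesh, sukupogish), so the final letter is not what conditions the rule; the number of vowels is.
"taguhih" has 3 vowels. The stems with 3 vowels (bimkudif → bimkudifish, sukupog → sukupogish) add -ish.
The other pattern: stems with 1 vowel delete the last vowel and add -esh.
So taguhih → taguhihish.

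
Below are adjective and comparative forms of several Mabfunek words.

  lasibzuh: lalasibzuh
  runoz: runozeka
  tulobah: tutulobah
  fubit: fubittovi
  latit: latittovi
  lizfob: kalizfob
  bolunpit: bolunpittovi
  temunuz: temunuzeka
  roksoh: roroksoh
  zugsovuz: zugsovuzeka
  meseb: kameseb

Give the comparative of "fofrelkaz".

fofrelkazeka

"fofrelkaz" ends in -z. The stems ending in -z (runoz → runozeka, temunuz → temunuzeka, zugsovuz → zugsovuzeka) add -eka.
So fofrelkaz → fofrelkazeka.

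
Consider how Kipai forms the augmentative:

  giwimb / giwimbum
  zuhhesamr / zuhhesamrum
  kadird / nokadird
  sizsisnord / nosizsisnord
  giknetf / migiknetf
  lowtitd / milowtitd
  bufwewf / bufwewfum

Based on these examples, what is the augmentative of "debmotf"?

sizsisnord and lowtitd both end in -d yet inflect differently (nosizsisnord, milowtitd), so the final letter is not what conditions the rule; the second-to-last letter is.
"debmotf" has second-to-last letter 't'. The stems whose second-to-last letter is 't' (lowtitd → milowtitd, giknetf → migiknetf) add the prefix mi-.
So debmotf → midebmotf.

midebmotf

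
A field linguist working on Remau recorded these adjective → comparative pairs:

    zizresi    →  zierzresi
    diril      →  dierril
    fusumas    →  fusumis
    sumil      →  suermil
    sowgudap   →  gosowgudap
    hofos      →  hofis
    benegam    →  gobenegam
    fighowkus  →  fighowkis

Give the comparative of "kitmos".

"kitmos" ends in -s. The stems ending in -s (fighowkus → fighowkis, fusumas → fusumis, hofos → hofis) change the last vowel to 'i'.
The other patterns: stems ending in -m or -p add the prefix go-; stems ending in -i or -l insert -er- after the first vowel.
So kitmos → kitmis.

kitmis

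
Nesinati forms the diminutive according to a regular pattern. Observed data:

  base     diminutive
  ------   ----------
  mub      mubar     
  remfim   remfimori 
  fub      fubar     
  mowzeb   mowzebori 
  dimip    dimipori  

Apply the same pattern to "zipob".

fub and mowzeb both end in -b yet inflect differently (fubar, mowzebori), so the final letter is not what conditions the rule; the number of vowels is.
"zipob" has 2 vowels. The stems with 2 vowels (dimip → dimipori, remfim → remfimori, mowzeb → mowzebori) add -ori.
So zipob → zipobori.

zipobori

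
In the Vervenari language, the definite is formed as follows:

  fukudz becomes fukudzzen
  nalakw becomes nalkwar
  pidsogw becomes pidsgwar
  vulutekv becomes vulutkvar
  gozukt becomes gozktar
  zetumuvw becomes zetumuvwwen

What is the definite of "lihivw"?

lihivwwen

pidsogw and zetumuvw both end in -w yet inflect differently (pidsgwar, zetumuvwwen), so the final letter is not what conditions the rule; the second-to-last letter is.
"lihivw" has second-to-last letter 'v'. The one such stem in the data (zetumuvw → zetumuvwwen) doubles the final consonant and adds -en (as does fukudz), so the same rule applies.
So lihivw → lihivwwen.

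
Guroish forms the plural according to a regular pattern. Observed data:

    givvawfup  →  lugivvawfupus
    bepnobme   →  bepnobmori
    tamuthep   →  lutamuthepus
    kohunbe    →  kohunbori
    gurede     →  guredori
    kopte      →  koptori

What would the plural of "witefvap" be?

luwitefvapus

gurede and tamuthep both have last vowel 'e' yet inflect differently (guredori, lutamuthepus), so the last vowel is not what conditions the rule; the final letter is.
"witefvap" ends in -p. The stems ending in -p (givvawfup → lugivvawfupus, tamuthep → lutamuthepus) add lu- … -us around the stem.
The other pattern: stems ending in -e drop the final letter and add -ori.
So witefvap → luwitefvapus.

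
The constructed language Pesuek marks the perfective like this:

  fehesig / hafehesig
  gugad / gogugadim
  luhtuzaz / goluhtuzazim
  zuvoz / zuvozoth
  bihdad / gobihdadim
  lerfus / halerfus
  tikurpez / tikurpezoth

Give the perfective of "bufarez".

"bufarez" has last vowel 'e'. The one such stem in the data (tikurpez → tikurpezoth) adds -oth, so the same rule applies.
So bufarez → bufarezoth.

bufarezoth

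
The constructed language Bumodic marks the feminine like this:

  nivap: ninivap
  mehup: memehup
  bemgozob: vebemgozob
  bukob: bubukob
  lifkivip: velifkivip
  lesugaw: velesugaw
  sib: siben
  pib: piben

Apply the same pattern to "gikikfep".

vegikikfep

"gikikfep" has 3 vowels. The stems with 3 vowels (lesugaw → velesugaw, bemgozob → vebemgozob, lifkivip → velifkivip) add the prefix ve-.
The other patterns: stems with 1 vowel add -en; stems with 2 vowels repeat the first consonant+vowel as a prefix.
So gikikfep → vegikikfep.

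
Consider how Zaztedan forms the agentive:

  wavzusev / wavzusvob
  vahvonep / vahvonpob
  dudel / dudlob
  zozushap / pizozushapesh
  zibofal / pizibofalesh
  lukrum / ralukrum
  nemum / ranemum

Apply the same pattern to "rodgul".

rarodgul

vahvonep and zozushap both end in -p yet inflect differently (vahvonpob, pizozushapesh), so the final letter is not what conditions the rule; the last vowel is.
"rodgul" has last vowel 'u'. The stems whose last vowel is 'u' (lukrum → ralukrum, nemum → ranemum) add the prefix ra-.
The other patterns: stems whose last vowel is 'e' delete the last vowel and add -ob; stems whose last vowel is 'a' add pi- … -esh around the stem.
So rodgul → rarodgul.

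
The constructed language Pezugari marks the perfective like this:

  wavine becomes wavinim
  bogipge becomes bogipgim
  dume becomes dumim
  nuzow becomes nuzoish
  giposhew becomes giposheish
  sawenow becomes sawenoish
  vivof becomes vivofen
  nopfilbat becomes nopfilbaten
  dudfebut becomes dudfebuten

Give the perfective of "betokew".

betokeish

"betokew" ends in -w. The stems ending in -w (nuzow → nuzoish, giposhew → giposheish, sawenow → sawenoish) drop the final letter and add -ish.
The other patterns: stems ending in -e drop the final letter and add -im; stems ending in -f or -t add -en.
So betokew → betokeish.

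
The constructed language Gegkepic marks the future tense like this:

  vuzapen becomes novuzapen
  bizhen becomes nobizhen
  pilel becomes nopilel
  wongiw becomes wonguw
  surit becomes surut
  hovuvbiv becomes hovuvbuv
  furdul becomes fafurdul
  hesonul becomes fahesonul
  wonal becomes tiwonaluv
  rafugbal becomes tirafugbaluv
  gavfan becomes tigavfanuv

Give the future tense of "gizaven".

"gizaven" has last vowel 'e'. The stems whose last vowel is 'e' (vuzapen → novuzapen, bizhen → nobizhen, pilel → nopilel) add the prefix no-.
The other patterns: stems whose last vowel is 'i' change the last vowel to 'u'; stems whose last vowel is 'u' add the prefix fa-; stems whose last vowel is 'a' add ti- … -uv around the stem.
So gizaven → nogizaven.

nogizaven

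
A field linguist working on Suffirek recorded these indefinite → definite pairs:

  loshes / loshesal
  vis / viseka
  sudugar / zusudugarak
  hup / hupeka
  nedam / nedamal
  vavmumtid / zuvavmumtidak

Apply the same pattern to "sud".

sudeka

vis and loshes both end in -s yet inflect differently (viseka, loshesal), so the final letter is not what conditions the rule; the number of vowels is.
"sud" has 1 vowel. The stems with 1 vowel (vis → viseka, hup → hupeka) add -eka.
So sud → sudeka.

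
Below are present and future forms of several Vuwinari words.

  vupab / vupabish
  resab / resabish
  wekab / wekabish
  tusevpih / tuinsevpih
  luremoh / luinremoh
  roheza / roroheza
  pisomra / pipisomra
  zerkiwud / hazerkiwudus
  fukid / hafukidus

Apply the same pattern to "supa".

"supa" ends in -a. The stems ending in -a (roheza → roroheza, pisomra → pipisomra) repeat the first consonant+vowel as a prefix.
The other patterns: stems ending in -b add -ish; stems ending in -h insert -in- after the first vowel; stems ending in -d add ha- … -us around the stem.
So supa → susupa.

susupa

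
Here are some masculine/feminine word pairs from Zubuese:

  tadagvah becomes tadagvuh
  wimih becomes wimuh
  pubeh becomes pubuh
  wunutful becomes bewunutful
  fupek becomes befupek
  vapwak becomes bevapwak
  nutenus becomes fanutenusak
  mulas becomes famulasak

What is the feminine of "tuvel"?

pubeh and fupek both have last vowel 'e' yet inflect differently (pubuh, befupek), so the last vowel is not what conditions the rule; the final letter is.
"tuvel" ends in -l. The one such stem in the data (wunutful → bewunutful) adds the prefix be-, so the same rule applies.
The other patterns: stems ending in -h change the last vowel to 'u'; stems ending in -s add fa- … -ak around the stem.
So tuvel → betuvel.

betuvel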